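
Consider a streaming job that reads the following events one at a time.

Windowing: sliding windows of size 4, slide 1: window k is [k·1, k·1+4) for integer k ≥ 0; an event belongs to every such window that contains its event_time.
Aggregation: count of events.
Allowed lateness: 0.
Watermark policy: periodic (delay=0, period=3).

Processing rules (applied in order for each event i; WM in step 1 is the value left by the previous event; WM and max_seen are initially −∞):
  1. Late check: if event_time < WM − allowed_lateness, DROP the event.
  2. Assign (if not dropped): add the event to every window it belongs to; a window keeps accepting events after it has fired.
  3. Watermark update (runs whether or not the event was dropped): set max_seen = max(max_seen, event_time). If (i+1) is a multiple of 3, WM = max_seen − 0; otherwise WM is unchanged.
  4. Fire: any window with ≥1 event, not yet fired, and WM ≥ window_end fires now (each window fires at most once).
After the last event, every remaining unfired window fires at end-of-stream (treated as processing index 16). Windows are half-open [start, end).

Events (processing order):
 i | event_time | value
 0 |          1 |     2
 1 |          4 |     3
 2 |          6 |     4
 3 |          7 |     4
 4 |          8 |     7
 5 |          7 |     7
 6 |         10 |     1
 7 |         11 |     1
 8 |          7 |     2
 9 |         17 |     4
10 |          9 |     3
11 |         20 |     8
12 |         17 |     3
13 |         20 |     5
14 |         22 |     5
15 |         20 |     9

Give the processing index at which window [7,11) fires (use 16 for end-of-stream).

8

i=0 t=1 v=2: → [1,5),[0,4); WM=−∞
i=1 t=4 v=3: → [4,8),[3,7),[2,6),[1,5); WM=−∞
i=2 t=6 v=4: → [6,10),[5,9),[4,8),[3,7); WM=6; [0,4) fires=1 [1,5) fires=2 [2,6) fires=1
i=3 t=7 v=4: → [7,11),[6,10),[5,9),[4,8); WM=6
i=4 t=8 v=7: → [8,12),[7,11),[6,10),[5,9); WM=6
i=5 t=7 v=7: → [7,11),[6,10),[5,9),[4,8); WM=8; [3,7) fires=2 [4,8) fires=4
i=6 t=10 v=1: → [10,14),[9,13),[8,12),[7,11); WM=8
i=7 t=11 v=1: → [11,15),[10,14),[9,13),[8,12); WM=8
i=8 t=7 v=2: DROP (t<8-0); WM=11; [5,9) fires=4 [6,10) fires=4 [7,11) fires=4
i=9 t=17 v=4: → [17,21),[16,20),[15,19),[14,18); WM=11
i=10 t=9 v=3: DROP (t<11-0); WM=11
i=11 t=20 v=8: → [20,24),[19,23),[18,22),[17,21); WM=20; [8,12) fires=3 [9,13) fires=2 [10,14) fires=2 [11,15) fires=1 [14,18) fires=1 [15,19) fires=1 [16,20) fires=1
i=12 t=17 v=3: DROP (t<20-0); WM=20
i=13 t=20 v=5: → [20,24),[19,23),[18,22),[17,21); WM=20
i=14 t=22 v=5: → [22,26),[21,25),[20,24),[19,23); WM=22; [17,21) fires=3 [18,22) fires=2
i=15 t=20 v=9: DROP (t<22-0); WM=22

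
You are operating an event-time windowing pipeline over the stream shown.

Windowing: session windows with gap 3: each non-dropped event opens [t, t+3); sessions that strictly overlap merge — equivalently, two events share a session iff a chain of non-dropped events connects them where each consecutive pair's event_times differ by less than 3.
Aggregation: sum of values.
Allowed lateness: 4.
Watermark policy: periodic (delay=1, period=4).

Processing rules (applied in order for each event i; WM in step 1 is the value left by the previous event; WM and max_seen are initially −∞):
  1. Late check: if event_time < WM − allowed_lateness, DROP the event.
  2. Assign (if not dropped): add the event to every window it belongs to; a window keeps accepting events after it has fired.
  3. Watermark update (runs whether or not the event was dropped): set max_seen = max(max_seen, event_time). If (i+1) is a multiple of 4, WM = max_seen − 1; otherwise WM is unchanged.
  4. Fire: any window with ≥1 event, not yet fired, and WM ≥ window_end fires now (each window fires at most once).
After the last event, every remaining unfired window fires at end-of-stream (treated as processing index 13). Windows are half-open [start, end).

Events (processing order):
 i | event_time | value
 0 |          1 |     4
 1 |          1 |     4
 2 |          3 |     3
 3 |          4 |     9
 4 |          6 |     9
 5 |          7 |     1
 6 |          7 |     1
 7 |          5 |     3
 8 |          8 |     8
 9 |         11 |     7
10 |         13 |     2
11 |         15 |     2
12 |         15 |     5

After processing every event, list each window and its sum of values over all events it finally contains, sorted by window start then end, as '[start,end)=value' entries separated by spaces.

i=0 t=1 v=4: → [1,4); WM=−∞
i=1 t=1 v=4: → [1,4); WM=−∞
i=2 t=3 v=3: → [1,6); WM=−∞
i=3 t=4 v=9: → [1,7); WM=3
i=4 t=6 v=9: → [1,9); WM=3
i=5 t=7 v=1: → [1,10); WM=3
i=6 t=7 v=1: → [1,10); WM=3
i=7 t=5 v=3: → [1,10); WM=6
i=8 t=8 v=8: → [1,11); WM=6
i=9 t=11 v=7: → [11,14); WM=6
i=10 t=13 v=2: → [11,16); WM=6
i=11 t=15 v=2: → [11,18); WM=14
i=12 t=15 v=5: → [11,18); WM=14

[1,11)=42 [11,18)=16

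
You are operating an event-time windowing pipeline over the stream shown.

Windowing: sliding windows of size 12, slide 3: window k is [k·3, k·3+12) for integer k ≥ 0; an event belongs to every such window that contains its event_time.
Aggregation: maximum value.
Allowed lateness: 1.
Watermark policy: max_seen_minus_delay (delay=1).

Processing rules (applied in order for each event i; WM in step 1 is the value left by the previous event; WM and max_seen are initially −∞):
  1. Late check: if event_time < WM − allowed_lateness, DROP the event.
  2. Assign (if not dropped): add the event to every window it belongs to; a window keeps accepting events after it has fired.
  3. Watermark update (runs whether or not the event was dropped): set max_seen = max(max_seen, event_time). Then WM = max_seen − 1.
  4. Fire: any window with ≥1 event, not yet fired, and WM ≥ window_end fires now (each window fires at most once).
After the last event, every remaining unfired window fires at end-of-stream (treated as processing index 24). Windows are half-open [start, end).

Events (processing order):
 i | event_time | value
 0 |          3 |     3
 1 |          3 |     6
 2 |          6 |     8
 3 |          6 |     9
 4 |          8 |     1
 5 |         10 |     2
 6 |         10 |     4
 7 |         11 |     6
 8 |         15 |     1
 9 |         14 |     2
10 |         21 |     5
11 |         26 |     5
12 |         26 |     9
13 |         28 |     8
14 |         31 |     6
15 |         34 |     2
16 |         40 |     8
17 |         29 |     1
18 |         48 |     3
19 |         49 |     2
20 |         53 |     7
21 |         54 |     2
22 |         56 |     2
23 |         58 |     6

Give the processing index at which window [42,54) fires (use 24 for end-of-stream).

22

i=0 t=3 v=3: → [3,15),[0,12); WM=2
i=1 t=3 v=6: → [3,15),[0,12); WM=2
i=2 t=6 v=8: → [6,18),[3,15),[0,12); WM=5
i=3 t=6 v=9: → [6,18),[3,15),[0,12); WM=5
i=4 t=8 v=1: → [6,18),[3,15),[0,12); WM=7
i=5 t=10 v=2: → [9,21),[6,18),[3,15),[0,12); WM=9
i=6 t=10 v=4: → [9,21),[6,18),[3,15),[0,12); WM=9
i=7 t=11 v=6: → [9,21),[6,18),[3,15),[0,12); WM=10
i=8 t=15 v=1: → [15,27),[12,24),[9,21),[6,18); WM=14; [0,12) fires=9
i=9 t=14 v=2: → [12,24),[9,21),[6,18),[3,15); WM=14
i=10 t=21 v=5: → [21,33),[18,30),[15,27),[12,24); WM=20; [3,15) fires=9 [6,18) fires=9
i=11 t=26 v=5: → [24,36),[21,33),[18,30),[15,27); WM=25; [9,21) fires=6 [12,24) fires=5
i=12 t=26 v=9: → [24,36),[21,33),[18,30),[15,27); WM=25
i=13 t=28 v=8: → [27,39),[24,36),[21,33),[18,30); WM=27; [15,27) fires=9
i=14 t=31 v=6: → [30,42),[27,39),[24,36),[21,33); WM=30; [18,30) fires=9
i=15 t=34 v=2: → [33,45),[30,42),[27,39),[24,36); WM=33; [21,33) fires=9
i=16 t=40 v=8: → [39,51),[36,48),[33,45),[30,42); WM=39; [24,36) fires=9 [27,39) fires=8
i=17 t=29 v=1: DROP (t<39-1); WM=39
i=18 t=48 v=3: → [48,60),[45,57),[42,54),[39,51); WM=47; [30,42) fires=8 [33,45) fires=8
i=19 t=49 v=2: → [48,60),[45,57),[42,54),[39,51); WM=48; [36,48) fires=8
i=20 t=53 v=7: → [51,63),[48,60),[45,57),[42,54); WM=52; [39,51) fires=8
i=21 t=54 v=2: → [54,66),[51,63),[48,60),[45,57); WM=53
i=22 t=56 v=2: → [54,66),[51,63),[48,60),[45,57); WM=55; [42,54) fires=7
i=23 t=58 v=6: → [57,69),[54,66),[51,63),[48,60); WM=57; [45,57) fires=7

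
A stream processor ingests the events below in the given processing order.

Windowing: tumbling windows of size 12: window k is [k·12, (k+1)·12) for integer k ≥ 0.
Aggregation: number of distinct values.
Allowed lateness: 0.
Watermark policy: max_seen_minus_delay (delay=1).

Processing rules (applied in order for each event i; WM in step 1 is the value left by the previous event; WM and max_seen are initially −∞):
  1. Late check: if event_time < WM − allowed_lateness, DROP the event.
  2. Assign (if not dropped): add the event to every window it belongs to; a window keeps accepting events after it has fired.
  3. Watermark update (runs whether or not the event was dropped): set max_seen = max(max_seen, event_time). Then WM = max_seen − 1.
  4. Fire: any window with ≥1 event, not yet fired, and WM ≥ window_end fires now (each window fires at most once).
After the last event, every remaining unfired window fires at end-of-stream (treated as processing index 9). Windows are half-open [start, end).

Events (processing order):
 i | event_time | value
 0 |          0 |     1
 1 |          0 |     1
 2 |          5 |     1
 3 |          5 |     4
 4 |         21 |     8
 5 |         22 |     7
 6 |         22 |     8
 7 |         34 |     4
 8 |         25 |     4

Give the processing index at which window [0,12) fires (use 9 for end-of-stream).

4

i=0 t=0 v=1: → [0,12); WM=-1
i=1 t=0 v=1: → [0,12); WM=-1
i=2 t=5 v=1: → [0,12); WM=4
i=3 t=5 v=4: → [0,12); WM=4
i=4 t=21 v=8: → [12,24); WM=20; [0,12) fires=2
i=5 t=22 v=7: → [12,24); WM=21
i=6 t=22 v=8: → [12,24); WM=21
i=7 t=34 v=4: → [24,36); WM=33; [12,24) fires=2
i=8 t=25 v=4: DROP (t<33-0); WM=33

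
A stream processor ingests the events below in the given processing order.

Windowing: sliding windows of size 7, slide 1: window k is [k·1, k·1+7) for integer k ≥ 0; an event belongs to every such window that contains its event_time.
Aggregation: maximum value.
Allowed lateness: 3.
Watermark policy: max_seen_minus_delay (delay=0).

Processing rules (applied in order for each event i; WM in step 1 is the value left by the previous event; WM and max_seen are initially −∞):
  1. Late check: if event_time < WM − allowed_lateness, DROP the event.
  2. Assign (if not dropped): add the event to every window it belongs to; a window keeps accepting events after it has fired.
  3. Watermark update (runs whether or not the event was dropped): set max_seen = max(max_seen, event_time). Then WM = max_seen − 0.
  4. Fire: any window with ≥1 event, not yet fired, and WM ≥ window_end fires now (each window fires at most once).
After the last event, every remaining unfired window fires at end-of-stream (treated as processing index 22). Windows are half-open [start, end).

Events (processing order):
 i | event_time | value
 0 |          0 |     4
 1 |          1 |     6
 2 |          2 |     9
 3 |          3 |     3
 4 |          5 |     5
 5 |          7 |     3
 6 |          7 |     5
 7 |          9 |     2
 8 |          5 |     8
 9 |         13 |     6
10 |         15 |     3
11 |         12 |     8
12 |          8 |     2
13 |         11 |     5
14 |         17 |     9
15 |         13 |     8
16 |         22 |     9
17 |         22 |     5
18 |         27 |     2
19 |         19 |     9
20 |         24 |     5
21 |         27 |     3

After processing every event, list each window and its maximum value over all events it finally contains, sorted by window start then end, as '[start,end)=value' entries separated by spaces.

i=0 t=0 v=4: → [0,7); WM=0
i=1 t=1 v=6: → [1,8),[0,7); WM=1
i=2 t=2 v=9: → [2,9),[1,8),[0,7); WM=2
i=3 t=3 v=3: → [3,10),[2,9),[1,8),[0,7); WM=3
i=4 t=5 v=5: → [5,12),[4,11),[3,10),[2,9),[1,8),[0,7); WM=5
i=5 t=7 v=3: → [7,14),[6,13),[5,12),[4,11),[3,10),[2,9),[1,8); WM=7; [0,7) fires=9
i=6 t=7 v=5: → [7,14),[6,13),[5,12),[4,11),[3,10),[2,9),[1,8); WM=7
i=7 t=9 v=2: → [9,16),[8,15),[7,14),[6,13),[5,12),[4,11),[3,10); WM=9; [1,8) fires=9 [2,9) fires=9
i=8 t=5 v=8: DROP (t<9-3); WM=9
i=9 t=13 v=6: → [13,20),[12,19),[11,18),[10,17),[9,16),[8,15),[7,14); WM=13; [3,10) fires=5 [4,11) fires=5 [5,12) fires=5 [6,13) fires=5
i=10 t=15 v=3: → [15,22),[14,21),[13,20),[12,19),[11,18),[10,17),[9,16); WM=15; [7,14) fires=6 [8,15) fires=6
i=11 t=12 v=8: → [12,19),[11,18),[10,17),[9,16),[8,15),[7,14),[6,13); WM=15
i=12 t=8 v=2: DROP (t<15-3); WM=15
i=13 t=11 v=5: DROP (t<15-3); WM=15
i=14 t=17 v=9: → [17,24),[16,23),[15,22),[14,21),[13,20),[12,19),[11,18); WM=17; [9,16) fires=8 [10,17) fires=8
i=15 t=13 v=8: DROP (t<17-3); WM=17
i=16 t=22 v=9: → [22,29),[21,28),[20,27),[19,26),[18,25),[17,24),[16,23); WM=22; [11,18) fires=9 [12,19) fires=9 [13,20) fires=9 [14,21) fires=9 [15,22) fires=9
i=17 t=22 v=5: → [22,29),[21,28),[20,27),[19,26),[18,25),[17,24),[16,23); WM=22
i=18 t=27 v=2: → [27,34),[26,33),[25,32),[24,31),[23,30),[22,29),[21,28); WM=27; [16,23) fires=9 [17,24) fires=9 [18,25) fires=9 [19,26) fires=9 [20,27) fires=9
i=19 t=19 v=9: DROP (t<27-3); WM=27
i=20 t=24 v=5: → [24,31),[23,30),[22,29),[21,28),[20,27),[19,26),[18,25); WM=27
i=21 t=27 v=3: → [27,34),[26,33),[25,32),[24,31),[23,30),[22,29),[21,28); WM=27

[0,7)=9 [1,8)=9 [2,9)=9 [3,10)=5 [4,11)=5 [5,12)=5 [6,13)=8 [7,14)=8 [8,15)=8 [9,16)=8 [10,17)=8 [11,18)=9 [12,19)=9 [13,20)=9 [14,21)=9 [15,22)=9 [16,23)=9 [17,24)=9 [18,25)=9 [19,26)=9 [20,27)=9 [21,28)=9 [22,29)=9 [23,30)=5 [24,31)=5 [25,32)=3 [26,33)=3 [27,34)=3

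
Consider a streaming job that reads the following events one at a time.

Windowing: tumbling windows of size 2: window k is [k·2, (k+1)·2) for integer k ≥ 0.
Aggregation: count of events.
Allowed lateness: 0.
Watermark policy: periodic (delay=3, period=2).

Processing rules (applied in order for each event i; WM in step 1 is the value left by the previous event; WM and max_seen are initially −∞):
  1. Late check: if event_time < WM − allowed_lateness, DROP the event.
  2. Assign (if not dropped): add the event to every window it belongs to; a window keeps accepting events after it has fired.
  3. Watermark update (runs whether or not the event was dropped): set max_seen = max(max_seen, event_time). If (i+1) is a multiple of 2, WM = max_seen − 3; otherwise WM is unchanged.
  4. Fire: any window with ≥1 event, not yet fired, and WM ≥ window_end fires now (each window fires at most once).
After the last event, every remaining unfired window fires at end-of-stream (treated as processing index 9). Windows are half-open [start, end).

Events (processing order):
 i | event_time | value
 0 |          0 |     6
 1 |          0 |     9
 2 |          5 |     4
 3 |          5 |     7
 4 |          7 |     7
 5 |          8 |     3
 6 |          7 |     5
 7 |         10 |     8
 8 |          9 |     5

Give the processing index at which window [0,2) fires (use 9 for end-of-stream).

i=0 t=0 v=6: → [0,2); WM=−∞
i=1 t=0 v=9: → [0,2); WM=-3
i=2 t=5 v=4: → [4,6); WM=-3
i=3 t=5 v=7: → [4,6); WM=2; [0,2) fires=2
i=4 t=7 v=7: → [6,8); WM=2
i=5 t=8 v=3: → [8,10); WM=5
i=6 t=7 v=5: → [6,8); WM=5
i=7 t=10 v=8: → [10,12); WM=7; [4,6) fires=2
i=8 t=9 v=5: → [8,10); WM=7

3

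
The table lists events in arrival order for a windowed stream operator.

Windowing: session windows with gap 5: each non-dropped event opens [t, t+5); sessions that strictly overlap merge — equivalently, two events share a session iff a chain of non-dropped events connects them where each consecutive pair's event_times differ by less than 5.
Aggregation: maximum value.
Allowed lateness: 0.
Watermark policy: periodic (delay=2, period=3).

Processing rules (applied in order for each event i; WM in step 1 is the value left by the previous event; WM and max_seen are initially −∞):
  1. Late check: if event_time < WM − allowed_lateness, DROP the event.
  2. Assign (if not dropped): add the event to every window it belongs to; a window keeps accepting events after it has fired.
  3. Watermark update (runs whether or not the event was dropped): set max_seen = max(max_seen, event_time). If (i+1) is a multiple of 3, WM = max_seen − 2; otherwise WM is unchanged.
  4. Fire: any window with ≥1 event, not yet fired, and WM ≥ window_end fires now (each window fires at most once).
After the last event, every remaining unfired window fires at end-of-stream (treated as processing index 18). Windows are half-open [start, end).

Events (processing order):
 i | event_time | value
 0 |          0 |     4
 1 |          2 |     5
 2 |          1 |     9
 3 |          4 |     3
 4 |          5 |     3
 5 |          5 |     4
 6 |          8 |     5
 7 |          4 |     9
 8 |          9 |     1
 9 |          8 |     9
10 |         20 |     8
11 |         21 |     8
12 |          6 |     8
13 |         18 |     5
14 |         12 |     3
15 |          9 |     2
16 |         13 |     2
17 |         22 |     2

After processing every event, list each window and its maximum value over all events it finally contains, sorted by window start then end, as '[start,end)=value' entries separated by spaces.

[0,14)=9 [20,27)=8

i=0 t=0 v=4: → [0,5); WM=−∞
i=1 t=2 v=5: → [0,7); WM=−∞
i=2 t=1 v=9: → [0,7); WM=0
i=3 t=4 v=3: → [0,9); WM=0
i=4 t=5 v=3: → [0,10); WM=0
i=5 t=5 v=4: → [0,10); WM=3
i=6 t=8 v=5: → [0,13); WM=3
i=7 t=4 v=9: → [0,13); WM=3
i=8 t=9 v=1: → [0,14); WM=7
i=9 t=8 v=9: → [0,14); WM=7
i=10 t=20 v=8: → [20,25); WM=7
i=11 t=21 v=8: → [20,26); WM=19
i=12 t=6 v=8: DROP (t<19-0); WM=19
i=13 t=18 v=5: DROP (t<19-0); WM=19
i=14 t=12 v=3: DROP (t<19-0); WM=19
i=15 t=9 v=2: DROP (t<19-0); WM=19
i=16 t=13 v=2: DROP (t<19-0); WM=19
i=17 t=22 v=2: → [20,27); WM=20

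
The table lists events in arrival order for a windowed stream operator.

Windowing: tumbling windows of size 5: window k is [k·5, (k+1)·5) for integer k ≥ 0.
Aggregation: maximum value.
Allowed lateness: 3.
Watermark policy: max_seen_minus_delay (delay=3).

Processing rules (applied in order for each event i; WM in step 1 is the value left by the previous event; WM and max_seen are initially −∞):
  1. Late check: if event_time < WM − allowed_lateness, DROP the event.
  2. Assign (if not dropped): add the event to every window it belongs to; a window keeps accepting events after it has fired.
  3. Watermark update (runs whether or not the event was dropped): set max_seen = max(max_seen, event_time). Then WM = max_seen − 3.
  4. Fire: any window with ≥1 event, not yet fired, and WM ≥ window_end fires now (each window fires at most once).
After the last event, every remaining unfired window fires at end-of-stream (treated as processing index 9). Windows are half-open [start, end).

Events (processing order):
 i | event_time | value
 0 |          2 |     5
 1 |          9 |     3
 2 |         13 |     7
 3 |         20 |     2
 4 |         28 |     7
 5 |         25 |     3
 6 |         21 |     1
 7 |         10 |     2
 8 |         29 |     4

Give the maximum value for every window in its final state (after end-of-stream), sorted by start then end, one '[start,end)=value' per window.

[0,5)=5 [5,10)=3 [10,15)=7 [20,25)=2 [25,30)=7

i=0 t=2 v=5: → [0,5); WM=-1
i=1 t=9 v=3: → [5,10); WM=6; [0,5) fires=5
i=2 t=13 v=7: → [10,15); WM=10; [5,10) fires=3
i=3 t=20 v=2: → [20,25); WM=17; [10,15) fires=7
i=4 t=28 v=7: → [25,30); WM=25; [20,25) fires=2
i=5 t=25 v=3: → [25,30); WM=25
i=6 t=21 v=1: DROP (t<25-3); WM=25
i=7 t=10 v=2: DROP (t<25-3); WM=25
i=8 t=29 v=4: → [25,30); WM=26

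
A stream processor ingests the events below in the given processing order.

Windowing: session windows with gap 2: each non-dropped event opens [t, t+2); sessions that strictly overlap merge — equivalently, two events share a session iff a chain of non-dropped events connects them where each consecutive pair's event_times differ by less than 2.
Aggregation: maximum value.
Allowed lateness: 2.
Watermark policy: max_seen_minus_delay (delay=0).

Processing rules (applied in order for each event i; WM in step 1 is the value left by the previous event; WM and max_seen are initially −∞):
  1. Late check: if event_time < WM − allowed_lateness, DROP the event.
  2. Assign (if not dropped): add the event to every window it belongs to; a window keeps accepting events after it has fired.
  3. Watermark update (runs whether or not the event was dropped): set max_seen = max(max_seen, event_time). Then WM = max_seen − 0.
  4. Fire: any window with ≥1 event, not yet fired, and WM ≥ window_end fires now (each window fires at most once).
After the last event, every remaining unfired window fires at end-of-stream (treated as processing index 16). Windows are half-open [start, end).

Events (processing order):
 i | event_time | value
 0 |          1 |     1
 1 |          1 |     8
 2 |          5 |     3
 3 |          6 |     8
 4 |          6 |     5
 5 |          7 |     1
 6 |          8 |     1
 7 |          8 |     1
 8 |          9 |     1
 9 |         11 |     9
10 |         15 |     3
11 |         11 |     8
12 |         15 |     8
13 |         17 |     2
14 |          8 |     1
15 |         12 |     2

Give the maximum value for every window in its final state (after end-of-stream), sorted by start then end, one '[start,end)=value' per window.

[1,3)=8 [5,11)=8 [11,13)=9 [15,17)=8 [17,19)=2

i=0 t=1 v=1: → [1,3); WM=1
i=1 t=1 v=8: → [1,3); WM=1
i=2 t=5 v=3: → [5,7); WM=5
i=3 t=6 v=8: → [5,8); WM=6
i=4 t=6 v=5: → [5,8); WM=6
i=5 t=7 v=1: → [5,9); WM=7
i=6 t=8 v=1: → [5,10); WM=8
i=7 t=8 v=1: → [5,10); WM=8
i=8 t=9 v=1: → [5,11); WM=9
i=9 t=11 v=9: → [11,13); WM=11
i=10 t=15 v=3: → [15,17); WM=15
i=11 t=11 v=8: DROP (t<15-2); WM=15
i=12 t=15 v=8: → [15,17); WM=15
i=13 t=17 v=2: → [17,19); WM=17
i=14 t=8 v=1: DROP (t<17-2); WM=17
i=15 t=12 v=2: DROP (t<17-2); WM=17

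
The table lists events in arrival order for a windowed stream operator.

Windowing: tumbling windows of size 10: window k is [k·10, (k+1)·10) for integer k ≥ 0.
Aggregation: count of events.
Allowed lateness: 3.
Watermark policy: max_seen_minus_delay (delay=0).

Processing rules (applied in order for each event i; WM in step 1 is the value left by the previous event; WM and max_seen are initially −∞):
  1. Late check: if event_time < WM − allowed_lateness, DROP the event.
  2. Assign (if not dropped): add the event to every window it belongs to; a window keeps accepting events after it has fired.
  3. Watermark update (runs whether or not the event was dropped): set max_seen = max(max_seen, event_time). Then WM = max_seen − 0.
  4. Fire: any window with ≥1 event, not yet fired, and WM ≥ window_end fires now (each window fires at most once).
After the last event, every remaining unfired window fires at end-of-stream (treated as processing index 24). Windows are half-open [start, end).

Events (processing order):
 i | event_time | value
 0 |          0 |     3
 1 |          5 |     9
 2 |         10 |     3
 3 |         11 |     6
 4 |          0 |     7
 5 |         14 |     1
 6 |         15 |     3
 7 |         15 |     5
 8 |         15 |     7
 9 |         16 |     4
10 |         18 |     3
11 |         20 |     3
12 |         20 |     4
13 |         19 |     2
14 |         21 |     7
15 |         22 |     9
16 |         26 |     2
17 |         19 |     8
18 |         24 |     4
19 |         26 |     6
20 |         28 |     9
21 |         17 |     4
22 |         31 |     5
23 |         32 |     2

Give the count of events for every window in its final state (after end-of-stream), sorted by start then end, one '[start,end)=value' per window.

i=0 t=0 v=3: → [0,10); WM=0
i=1 t=5 v=9: → [0,10); WM=5
i=2 t=10 v=3: → [10,20); WM=10; [0,10) fires=2
i=3 t=11 v=6: → [10,20); WM=11
i=4 t=0 v=7: DROP (t<11-3); WM=11
i=5 t=14 v=1: → [10,20); WM=14
i=6 t=15 v=3: → [10,20); WM=15
i=7 t=15 v=5: → [10,20); WM=15
i=8 t=15 v=7: → [10,20); WM=15
i=9 t=16 v=4: → [10,20); WM=16
i=10 t=18 v=3: → [10,20); WM=18
i=11 t=20 v=3: → [20,30); WM=20; [10,20) fires=8
i=12 t=20 v=4: → [20,30); WM=20
i=13 t=19 v=2: → [10,20); WM=20
i=14 t=21 v=7: → [20,30); WM=21
i=15 t=22 v=9: → [20,30); WM=22
i=16 t=26 v=2: → [20,30); WM=26
i=17 t=19 v=8: DROP (t<26-3); WM=26
i=18 t=24 v=4: → [20,30); WM=26
i=19 t=26 v=6: → [20,30); WM=26
i=20 t=28 v=9: → [20,30); WM=28
i=21 t=17 v=4: DROP (t<28-3); WM=28
i=22 t=31 v=5: → [30,40); WM=31; [20,30) fires=8
i=23 t=32 v=2: → [30,40); WM=32

[0,10)=2 [10,20)=9 [20,30)=8 [30,40)=2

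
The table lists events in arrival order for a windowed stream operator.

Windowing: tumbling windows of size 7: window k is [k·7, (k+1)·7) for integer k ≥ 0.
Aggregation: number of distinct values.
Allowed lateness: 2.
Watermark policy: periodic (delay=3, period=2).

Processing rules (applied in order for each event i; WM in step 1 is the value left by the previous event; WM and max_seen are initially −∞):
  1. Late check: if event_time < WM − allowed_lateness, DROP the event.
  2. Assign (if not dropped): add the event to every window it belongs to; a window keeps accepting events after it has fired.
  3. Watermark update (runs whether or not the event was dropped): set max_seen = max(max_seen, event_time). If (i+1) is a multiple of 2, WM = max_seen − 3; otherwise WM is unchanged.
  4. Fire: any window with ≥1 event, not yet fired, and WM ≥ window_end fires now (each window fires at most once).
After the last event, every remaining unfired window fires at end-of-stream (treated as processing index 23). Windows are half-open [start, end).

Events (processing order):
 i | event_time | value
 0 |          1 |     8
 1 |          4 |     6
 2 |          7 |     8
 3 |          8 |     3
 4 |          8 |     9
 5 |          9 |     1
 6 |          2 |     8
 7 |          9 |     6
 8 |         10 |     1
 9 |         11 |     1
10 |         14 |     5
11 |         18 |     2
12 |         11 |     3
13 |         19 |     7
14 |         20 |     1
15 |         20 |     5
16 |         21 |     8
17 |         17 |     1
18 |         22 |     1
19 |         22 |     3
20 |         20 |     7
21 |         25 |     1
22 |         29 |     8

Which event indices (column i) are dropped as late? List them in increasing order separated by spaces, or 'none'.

i=0 t=1 v=8: → [0,7); WM=−∞
i=1 t=4 v=6: → [0,7); WM=1
i=2 t=7 v=8: → [7,14); WM=1
i=3 t=8 v=3: → [7,14); WM=5
i=4 t=8 v=9: → [7,14); WM=5
i=5 t=9 v=1: → [7,14); WM=6
i=6 t=2 v=8: DROP (t<6-2); WM=6
i=7 t=9 v=6: → [7,14); WM=6
i=8 t=10 v=1: → [7,14); WM=6
i=9 t=11 v=1: → [7,14); WM=8; [0,7) fires=2
i=10 t=14 v=5: → [14,21); WM=8
i=11 t=18 v=2: → [14,21); WM=15; [7,14) fires=5
i=12 t=11 v=3: DROP (t<15-2); WM=15
i=13 t=19 v=7: → [14,21); WM=16
i=14 t=20 v=1: → [14,21); WM=16
i=15 t=20 v=5: → [14,21); WM=17
i=16 t=21 v=8: → [21,28); WM=17
i=17 t=17 v=1: → [14,21); WM=18
i=18 t=22 v=1: → [21,28); WM=18
i=19 t=22 v=3: → [21,28); WM=19
i=20 t=20 v=7: → [14,21); WM=19
i=21 t=25 v=1: → [21,28); WM=22; [14,21) fires=4
i=22 t=29 v=8: → [28,35); WM=22

6 12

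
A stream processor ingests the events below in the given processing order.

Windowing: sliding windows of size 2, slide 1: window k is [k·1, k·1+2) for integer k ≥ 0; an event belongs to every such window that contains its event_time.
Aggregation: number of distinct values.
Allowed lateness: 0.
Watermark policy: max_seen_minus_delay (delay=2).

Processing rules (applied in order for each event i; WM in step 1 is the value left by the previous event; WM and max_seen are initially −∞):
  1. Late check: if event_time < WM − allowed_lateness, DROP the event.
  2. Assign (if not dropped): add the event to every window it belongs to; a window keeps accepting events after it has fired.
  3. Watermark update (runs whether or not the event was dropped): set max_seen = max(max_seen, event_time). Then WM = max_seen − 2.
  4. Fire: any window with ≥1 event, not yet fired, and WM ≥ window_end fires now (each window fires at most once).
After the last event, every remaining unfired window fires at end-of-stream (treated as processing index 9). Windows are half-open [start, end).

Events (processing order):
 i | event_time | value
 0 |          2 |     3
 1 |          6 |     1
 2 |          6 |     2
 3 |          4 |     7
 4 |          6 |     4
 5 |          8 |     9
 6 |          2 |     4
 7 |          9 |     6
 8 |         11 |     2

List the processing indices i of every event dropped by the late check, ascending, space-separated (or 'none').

6

i=0 t=2 v=3: → [2,4),[1,3); WM=0
i=1 t=6 v=1: → [6,8),[5,7); WM=4; [1,3) fires=1 [2,4) fires=1
i=2 t=6 v=2: → [6,8),[5,7); WM=4
i=3 t=4 v=7: → [4,6),[3,5); WM=4
i=4 t=6 v=4: → [6,8),[5,7); WM=4
i=5 t=8 v=9: → [8,10),[7,9); WM=6; [3,5) fires=1 [4,6) fires=1
i=6 t=2 v=4: DROP (t<6-0); WM=6
i=7 t=9 v=6: → [9,11),[8,10); WM=7; [5,7) fires=3
i=8 t=11 v=2: → [11,13),[10,12); WM=9; [6,8) fires=3 [7,9) fires=1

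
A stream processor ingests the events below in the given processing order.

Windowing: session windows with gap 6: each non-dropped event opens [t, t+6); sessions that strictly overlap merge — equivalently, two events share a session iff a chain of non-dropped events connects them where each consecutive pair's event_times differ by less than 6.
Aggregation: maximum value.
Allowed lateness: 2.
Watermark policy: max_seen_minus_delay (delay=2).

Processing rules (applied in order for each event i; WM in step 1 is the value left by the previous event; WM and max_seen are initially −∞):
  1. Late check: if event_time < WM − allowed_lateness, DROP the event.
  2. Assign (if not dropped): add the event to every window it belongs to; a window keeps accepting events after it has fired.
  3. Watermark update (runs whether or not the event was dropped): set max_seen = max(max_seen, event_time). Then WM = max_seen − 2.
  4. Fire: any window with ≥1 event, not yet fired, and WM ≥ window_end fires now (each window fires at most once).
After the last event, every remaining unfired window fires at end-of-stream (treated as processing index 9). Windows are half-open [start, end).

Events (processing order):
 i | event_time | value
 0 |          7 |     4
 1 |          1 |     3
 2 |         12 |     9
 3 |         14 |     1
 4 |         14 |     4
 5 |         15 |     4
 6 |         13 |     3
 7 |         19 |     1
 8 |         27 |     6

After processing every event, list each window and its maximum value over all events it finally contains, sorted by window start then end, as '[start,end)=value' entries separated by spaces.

i=0 t=7 v=4: → [7,13); WM=5
i=1 t=1 v=3: DROP (t<5-2); WM=5
i=2 t=12 v=9: → [7,18); WM=10
i=3 t=14 v=1: → [7,20); WM=12
i=4 t=14 v=4: → [7,20); WM=12
i=5 t=15 v=4: → [7,21); WM=13
i=6 t=13 v=3: → [7,21); WM=13
i=7 t=19 v=1: → [7,25); WM=17
i=8 t=27 v=6: → [27,33); WM=25

[7,25)=9 [27,33)=6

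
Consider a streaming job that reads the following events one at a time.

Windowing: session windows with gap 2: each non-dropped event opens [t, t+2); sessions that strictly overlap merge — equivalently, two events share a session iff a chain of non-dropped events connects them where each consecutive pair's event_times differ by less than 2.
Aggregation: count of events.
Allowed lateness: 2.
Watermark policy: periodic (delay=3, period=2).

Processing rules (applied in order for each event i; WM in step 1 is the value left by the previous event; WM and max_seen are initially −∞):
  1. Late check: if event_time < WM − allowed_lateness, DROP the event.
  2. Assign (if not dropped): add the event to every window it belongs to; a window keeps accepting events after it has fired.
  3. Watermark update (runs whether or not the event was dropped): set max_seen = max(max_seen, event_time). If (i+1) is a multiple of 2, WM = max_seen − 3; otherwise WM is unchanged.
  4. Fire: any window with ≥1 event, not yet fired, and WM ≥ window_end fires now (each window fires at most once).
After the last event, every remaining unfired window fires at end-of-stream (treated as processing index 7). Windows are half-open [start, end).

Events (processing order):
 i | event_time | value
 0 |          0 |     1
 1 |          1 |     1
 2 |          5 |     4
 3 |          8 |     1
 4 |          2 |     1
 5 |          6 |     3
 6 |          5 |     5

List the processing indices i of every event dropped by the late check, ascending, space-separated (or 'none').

i=0 t=0 v=1: → [0,2); WM=−∞
i=1 t=1 v=1: → [0,3); WM=-2
i=2 t=5 v=4: → [5,7); WM=-2
i=3 t=8 v=1: → [8,10); WM=5
i=4 t=2 v=1: DROP (t<5-2); WM=5
i=5 t=6 v=3: → [5,8); WM=5
i=6 t=5 v=5: → [5,8); WM=5

4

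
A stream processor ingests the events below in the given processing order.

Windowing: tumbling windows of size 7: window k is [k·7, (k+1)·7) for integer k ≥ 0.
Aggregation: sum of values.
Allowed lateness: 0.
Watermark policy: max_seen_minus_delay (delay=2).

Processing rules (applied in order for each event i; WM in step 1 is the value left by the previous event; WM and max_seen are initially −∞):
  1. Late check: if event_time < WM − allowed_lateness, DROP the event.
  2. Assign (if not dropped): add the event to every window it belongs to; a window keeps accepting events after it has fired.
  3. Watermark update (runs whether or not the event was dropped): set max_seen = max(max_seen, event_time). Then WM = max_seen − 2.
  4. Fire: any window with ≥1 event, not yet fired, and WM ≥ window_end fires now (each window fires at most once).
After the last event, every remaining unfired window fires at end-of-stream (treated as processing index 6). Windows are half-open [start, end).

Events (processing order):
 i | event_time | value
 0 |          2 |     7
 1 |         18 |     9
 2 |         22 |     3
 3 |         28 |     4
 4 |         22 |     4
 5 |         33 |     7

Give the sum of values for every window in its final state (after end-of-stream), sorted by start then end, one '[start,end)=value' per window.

i=0 t=2 v=7: → [0,7); WM=0
i=1 t=18 v=9: → [14,21); WM=16; [0,7) fires=7
i=2 t=22 v=3: → [21,28); WM=20
i=3 t=28 v=4: → [28,35); WM=26; [14,21) fires=9
i=4 t=22 v=4: DROP (t<26-0); WM=26
i=5 t=33 v=7: → [28,35); WM=31; [21,28) fires=3

[0,7)=7 [14,21)=9 [21,28)=3 [28,35)=11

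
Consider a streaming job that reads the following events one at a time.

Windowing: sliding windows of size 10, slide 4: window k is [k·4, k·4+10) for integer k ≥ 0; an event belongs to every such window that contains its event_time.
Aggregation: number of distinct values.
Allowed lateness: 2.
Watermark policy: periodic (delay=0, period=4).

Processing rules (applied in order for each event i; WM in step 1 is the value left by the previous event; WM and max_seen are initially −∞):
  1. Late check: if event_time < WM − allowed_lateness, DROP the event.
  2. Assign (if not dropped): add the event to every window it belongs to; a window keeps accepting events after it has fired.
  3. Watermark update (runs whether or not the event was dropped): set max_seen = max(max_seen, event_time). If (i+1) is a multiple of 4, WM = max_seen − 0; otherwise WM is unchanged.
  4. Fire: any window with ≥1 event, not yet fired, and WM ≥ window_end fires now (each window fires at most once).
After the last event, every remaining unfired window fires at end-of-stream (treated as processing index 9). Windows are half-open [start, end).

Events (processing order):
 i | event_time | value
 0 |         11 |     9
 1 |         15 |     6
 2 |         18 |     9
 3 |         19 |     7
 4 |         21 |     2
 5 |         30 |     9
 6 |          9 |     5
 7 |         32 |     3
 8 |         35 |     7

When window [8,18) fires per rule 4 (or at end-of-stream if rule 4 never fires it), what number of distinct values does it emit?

2

i=0 t=11 v=9: → [8,18),[4,14); WM=−∞
i=1 t=15 v=6: → [12,22),[8,18); WM=−∞
i=2 t=18 v=9: → [16,26),[12,22); WM=−∞
i=3 t=19 v=7: → [16,26),[12,22); WM=19; [4,14) fires=1 [8,18) fires=2
i=4 t=21 v=2: → [20,30),[16,26),[12,22); WM=19
i=5 t=30 v=9: → [28,38),[24,34); WM=19
i=6 t=9 v=5: DROP (t<19-2); WM=19
i=7 t=32 v=3: → [32,42),[28,38),[24,34); WM=32; [12,22) fires=4 [16,26) fires=3 [20,30) fires=1
i=8 t=35 v=7: → [32,42),[28,38); WM=32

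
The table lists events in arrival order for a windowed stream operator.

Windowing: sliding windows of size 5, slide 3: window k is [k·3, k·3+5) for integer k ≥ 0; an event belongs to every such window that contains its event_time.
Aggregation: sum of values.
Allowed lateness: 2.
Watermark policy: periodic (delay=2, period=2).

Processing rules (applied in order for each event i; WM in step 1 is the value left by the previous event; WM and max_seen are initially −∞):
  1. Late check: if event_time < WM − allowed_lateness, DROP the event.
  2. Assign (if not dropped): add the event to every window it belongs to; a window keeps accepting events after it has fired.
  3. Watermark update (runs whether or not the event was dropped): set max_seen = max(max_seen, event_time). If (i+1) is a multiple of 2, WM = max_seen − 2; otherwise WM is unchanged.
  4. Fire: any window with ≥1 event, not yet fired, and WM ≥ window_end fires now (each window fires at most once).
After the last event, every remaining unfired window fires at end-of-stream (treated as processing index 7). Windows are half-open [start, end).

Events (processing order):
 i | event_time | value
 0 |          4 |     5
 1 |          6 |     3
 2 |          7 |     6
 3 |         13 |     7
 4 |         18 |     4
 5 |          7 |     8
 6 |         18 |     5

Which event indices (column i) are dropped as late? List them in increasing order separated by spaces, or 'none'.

i=0 t=4 v=5: → [3,8),[0,5); WM=−∞
i=1 t=6 v=3: → [6,11),[3,8); WM=4
i=2 t=7 v=6: → [6,11),[3,8); WM=4
i=3 t=13 v=7: → [12,17),[9,14); WM=11; [0,5) fires=5 [3,8) fires=14 [6,11) fires=9
i=4 t=18 v=4: → [18,23),[15,20); WM=11
i=5 t=7 v=8: DROP (t<11-2); WM=16; [9,14) fires=7
i=6 t=18 v=5: → [18,23),[15,20); WM=16

5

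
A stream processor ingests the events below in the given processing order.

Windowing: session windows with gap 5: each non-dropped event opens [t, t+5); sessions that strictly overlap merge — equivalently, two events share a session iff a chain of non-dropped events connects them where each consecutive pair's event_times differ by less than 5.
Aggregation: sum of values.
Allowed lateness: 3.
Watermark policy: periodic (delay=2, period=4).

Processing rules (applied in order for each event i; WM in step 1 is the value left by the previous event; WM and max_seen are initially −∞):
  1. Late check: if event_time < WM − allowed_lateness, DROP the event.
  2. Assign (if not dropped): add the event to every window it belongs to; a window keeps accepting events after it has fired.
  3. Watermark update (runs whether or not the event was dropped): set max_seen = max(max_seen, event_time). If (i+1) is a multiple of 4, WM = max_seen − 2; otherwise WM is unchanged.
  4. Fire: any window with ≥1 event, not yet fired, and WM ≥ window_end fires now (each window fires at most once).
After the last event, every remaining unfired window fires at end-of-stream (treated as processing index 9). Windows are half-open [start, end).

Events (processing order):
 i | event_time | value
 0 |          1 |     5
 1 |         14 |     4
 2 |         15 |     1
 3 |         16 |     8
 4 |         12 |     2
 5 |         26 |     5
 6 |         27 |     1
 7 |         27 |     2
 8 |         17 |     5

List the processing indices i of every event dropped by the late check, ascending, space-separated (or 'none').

i=0 t=1 v=5: → [1,6); WM=−∞
i=1 t=14 v=4: → [14,19); WM=−∞
i=2 t=15 v=1: → [14,20); WM=−∞
i=3 t=16 v=8: → [14,21); WM=14
i=4 t=12 v=2: → [12,21); WM=14
i=5 t=26 v=5: → [26,31); WM=14
i=6 t=27 v=1: → [26,32); WM=14
i=7 t=27 v=2: → [26,32); WM=25
i=8 t=17 v=5: DROP (t<25-3); WM=25

8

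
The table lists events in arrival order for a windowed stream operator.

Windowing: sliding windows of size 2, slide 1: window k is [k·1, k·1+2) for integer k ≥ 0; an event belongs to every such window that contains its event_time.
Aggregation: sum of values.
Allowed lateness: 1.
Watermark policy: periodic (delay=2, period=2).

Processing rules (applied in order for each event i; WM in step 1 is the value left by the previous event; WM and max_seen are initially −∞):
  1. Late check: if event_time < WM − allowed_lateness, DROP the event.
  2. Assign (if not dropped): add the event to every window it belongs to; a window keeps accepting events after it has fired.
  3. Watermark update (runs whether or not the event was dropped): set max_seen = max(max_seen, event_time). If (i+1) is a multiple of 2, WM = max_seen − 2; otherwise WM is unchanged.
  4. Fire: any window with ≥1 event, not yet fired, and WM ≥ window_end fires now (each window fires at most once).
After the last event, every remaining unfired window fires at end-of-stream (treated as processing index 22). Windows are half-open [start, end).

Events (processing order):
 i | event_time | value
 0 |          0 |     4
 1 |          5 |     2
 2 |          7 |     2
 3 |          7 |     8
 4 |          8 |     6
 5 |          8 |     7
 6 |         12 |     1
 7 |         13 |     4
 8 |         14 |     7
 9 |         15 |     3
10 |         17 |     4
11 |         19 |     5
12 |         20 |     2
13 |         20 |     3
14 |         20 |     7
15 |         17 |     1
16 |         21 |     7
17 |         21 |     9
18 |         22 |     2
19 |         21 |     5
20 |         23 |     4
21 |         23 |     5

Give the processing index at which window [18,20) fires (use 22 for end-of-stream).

i=0 t=0 v=4: → [0,2); WM=−∞
i=1 t=5 v=2: → [5,7),[4,6); WM=3; [0,2) fires=4
i=2 t=7 v=2: → [7,9),[6,8); WM=3
i=3 t=7 v=8: → [7,9),[6,8); WM=5
i=4 t=8 v=6: → [8,10),[7,9); WM=5
i=5 t=8 v=7: → [8,10),[7,9); WM=6; [4,6) fires=2
i=6 t=12 v=1: → [12,14),[11,13); WM=6
i=7 t=13 v=4: → [13,15),[12,14); WM=11; [5,7) fires=2 [6,8) fires=10 [7,9) fires=23 [8,10) fires=13
i=8 t=14 v=7: → [14,16),[13,15); WM=11
i=9 t=15 v=3: → [15,17),[14,16); WM=13; [11,13) fires=1
i=10 t=17 v=4: → [17,19),[16,18); WM=13
i=11 t=19 v=5: → [19,21),[18,20); WM=17; [12,14) fires=5 [13,15) fires=11 [14,16) fires=10 [15,17) fires=3
i=12 t=20 v=2: → [20,22),[19,21); WM=17
i=13 t=20 v=3: → [20,22),[19,21); WM=18; [16,18) fires=4
i=14 t=20 v=7: → [20,22),[19,21); WM=18
i=15 t=17 v=1: → [17,19),[16,18); WM=18
i=16 t=21 v=7: → [21,23),[20,22); WM=18
i=17 t=21 v=9: → [21,23),[20,22); WM=19; [17,19) fires=5
i=18 t=22 v=2: → [22,24),[21,23); WM=19
i=19 t=21 v=5: → [21,23),[20,22); WM=20; [18,20) fires=5
i=20 t=23 v=4: → [23,25),[22,24); WM=20
i=21 t=23 v=5: → [23,25),[22,24); WM=21; [19,21) fires=17

19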